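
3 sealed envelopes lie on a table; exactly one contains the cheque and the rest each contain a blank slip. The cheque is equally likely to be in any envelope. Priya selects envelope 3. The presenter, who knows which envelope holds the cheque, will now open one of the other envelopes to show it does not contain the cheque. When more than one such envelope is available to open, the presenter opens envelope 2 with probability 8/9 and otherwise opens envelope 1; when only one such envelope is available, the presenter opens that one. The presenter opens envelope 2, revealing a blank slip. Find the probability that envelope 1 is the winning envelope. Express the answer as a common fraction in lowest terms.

9/17

Consider each possible location of the cheque in turn.
If it is in envelope 1 (prior 1/3): only envelope 2 is available, probability 1; weight (1/3)·1 = 1/3.
If it is in envelope 2 (prior 1/3): the presenter opened envelope 2, so this case is ruled out; weight (1/3)·0 = 0.
If it is in envelope 3 (prior 1/3): envelope 2 is available, opened with probability 8/9; weight (1/3)·(8/9) = 8/27.
The weights sum to 17/27.
So P(the cheque in envelope 1 | the presenter opened envelope 2) = (1/3) / (17/27) = 9/17.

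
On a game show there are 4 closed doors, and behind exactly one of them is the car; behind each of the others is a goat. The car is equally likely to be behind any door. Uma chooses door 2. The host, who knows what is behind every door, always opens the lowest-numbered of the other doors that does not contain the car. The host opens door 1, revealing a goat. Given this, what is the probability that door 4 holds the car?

1/3

Consider each possible location of the car in turn.
If it is behind door 1 (prior 1/4): the host opened door 1, so this case is ruled out; weight (1/4)·0 = 0.
If it is behind any of doors 2, 3, and 4 (prior 1/4 each): door 1 is the lowest-numbered option available, probability 1; weight (1/4)·1 = 1/4 each.
The weights sum to 3/4.
So P(the car behind door 4 | the host opened door 1) = (1/4) / (3/4) = 1/3.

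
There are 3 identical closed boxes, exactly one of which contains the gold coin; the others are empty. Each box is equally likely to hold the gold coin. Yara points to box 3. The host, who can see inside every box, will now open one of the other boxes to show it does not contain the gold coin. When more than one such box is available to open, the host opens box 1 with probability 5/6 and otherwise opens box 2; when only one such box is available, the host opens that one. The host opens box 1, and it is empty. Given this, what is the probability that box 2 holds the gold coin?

6/11

Consider each possible location of the gold coin in turn.
If it is in box 1 (prior 1/3): the host opened box 1, so this case is ruled out; weight (1/3)·0 = 0.
If it is in box 2 (prior 1/3): only box 1 is available, probability 1; weight (1/3)·1 = 1/3.
If it is in box 3 (prior 1/3): box 1 is available, opened with probability 5/6; weight (1/3)·(5/6) = 5/18.
The weights sum to 11/18.
So P(the gold coin in box 2 | the host opened box 1) = (1/3) / (11/18) = 6/11.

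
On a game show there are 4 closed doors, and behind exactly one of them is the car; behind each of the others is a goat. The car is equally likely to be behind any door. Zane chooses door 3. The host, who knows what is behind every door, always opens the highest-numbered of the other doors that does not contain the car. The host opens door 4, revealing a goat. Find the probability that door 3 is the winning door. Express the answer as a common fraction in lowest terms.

Consider each possible location of the car in turn.
If it is behind any of doors 1, 2, and 3 (prior 1/4 each): door 4 is the highest-numbered option available, probability 1; weight (1/4)·1 = 1/4 each.
If it is behind door 4 (prior 1/4): the host opened door 4, so this case is ruled out; weight (1/4)·0 = 0.
The weights sum to 3/4.
So P(the car behind door 3 | the host opened door 4) = (1/4) / (3/4) = 1/3.

1/3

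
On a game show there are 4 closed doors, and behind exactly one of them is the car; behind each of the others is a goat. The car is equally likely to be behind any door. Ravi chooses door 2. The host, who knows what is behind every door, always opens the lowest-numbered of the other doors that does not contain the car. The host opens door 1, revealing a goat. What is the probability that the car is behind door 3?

1/3

Condition on the true location of the car.
If it is behind door 1 (prior 1/4): the host opened door 1, so this case is ruled out; weight (1/4)·0 = 0.
If it is behind any of doors 2, 3, and 4 (prior 1/4 each): door 1 is the lowest-numbered option available, probability 1; weight (1/4)·1 = 1/4 each.
The weights sum to 3/4.
So P(the car behind door 3 | the host opened door 1) = (1/4) / (3/4) = 1/3.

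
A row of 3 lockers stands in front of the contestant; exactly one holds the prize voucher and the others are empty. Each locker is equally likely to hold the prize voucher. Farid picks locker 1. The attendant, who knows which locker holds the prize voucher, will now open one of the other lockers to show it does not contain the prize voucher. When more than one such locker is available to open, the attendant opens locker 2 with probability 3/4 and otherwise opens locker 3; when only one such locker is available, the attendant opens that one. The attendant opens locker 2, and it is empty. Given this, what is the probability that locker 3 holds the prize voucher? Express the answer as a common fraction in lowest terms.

4/7

Condition on the true location of the prize voucher.
If it is in locker 1 (prior 1/3): locker 2 is available, opened with probability 3/4; weight (1/3)·(3/4) = 1/4.
If it is in locker 2 (prior 1/3): the attendant opened locker 2, so this case is ruled out; weight (1/3)·0 = 0.
If it is in locker 3 (prior 1/3): only locker 2 is available, probability 1; weight (1/3)·1 = 1/3.
The weights sum to 7/12.
So P(the prize voucher in locker 3 | the attendant opened locker 2) = (1/3) / (7/12) = 4/7.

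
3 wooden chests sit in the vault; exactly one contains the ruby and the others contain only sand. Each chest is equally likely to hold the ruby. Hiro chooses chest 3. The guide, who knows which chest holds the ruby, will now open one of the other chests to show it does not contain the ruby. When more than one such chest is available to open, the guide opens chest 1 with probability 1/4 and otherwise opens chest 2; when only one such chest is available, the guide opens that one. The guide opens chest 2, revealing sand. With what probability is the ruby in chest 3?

3/7

Consider each possible location of the ruby in turn.
If it is in chest 1 (prior 1/3): only chest 2 is available, probability 1; weight (1/3)·1 = 1/3.
If it is in chest 2 (prior 1/3): the guide opened chest 2, so this case is ruled out; weight (1/3)·0 = 0.
If it is in chest 3 (prior 1/3): chest 1 is available but not opened, probability 3/4; weight (1/3)·(3/4) = 1/4.
The weights sum to 7/12.
So P(the ruby in chest 3 | the guide opened chest 2) = (1/4) / (7/12) = 3/7.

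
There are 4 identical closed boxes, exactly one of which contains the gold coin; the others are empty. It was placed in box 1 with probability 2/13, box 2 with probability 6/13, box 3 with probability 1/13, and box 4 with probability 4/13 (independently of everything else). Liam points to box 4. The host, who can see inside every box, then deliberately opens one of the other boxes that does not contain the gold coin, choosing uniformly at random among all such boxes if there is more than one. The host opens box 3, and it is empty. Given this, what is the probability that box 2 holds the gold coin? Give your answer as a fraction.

Condition on the true location of the gold coin.
If it is in box 1 (prior 2/13): the host has 2 equally likely choices, so probability 1/2; weight (2/13)·(1/2) = 1/13.
If it is in box 2 (prior 6/13): the host has 2 equally likely choices, so probability 1/2; weight (6/13)·(1/2) = 3/13.
If it is in box 3 (prior 1/13): the host opened box 3, so this case is ruled out; weight (1/13)·0 = 0.
If it is in box 4 (prior 4/13): the host has 3 equally likely choices, so probability 1/3; weight (4/13)·(1/3) = 4/39.
The weights sum to 16/39.
So P(the gold coin in box 2 | the host opened box 3) = (3/13) / (16/39) = 9/16.

9/16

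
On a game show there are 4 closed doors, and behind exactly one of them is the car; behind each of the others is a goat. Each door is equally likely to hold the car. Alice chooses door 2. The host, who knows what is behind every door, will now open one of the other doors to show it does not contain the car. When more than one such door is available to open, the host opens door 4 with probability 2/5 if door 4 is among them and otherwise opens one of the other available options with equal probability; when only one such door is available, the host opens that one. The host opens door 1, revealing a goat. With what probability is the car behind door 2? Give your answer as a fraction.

Consider each possible location of the car in turn.
If it is behind door 1 (prior 1/4): the host opened door 1, so this case is ruled out; weight (1/4)·0 = 0.
If it is behind door 2 (prior 1/4): door 4 is available but not opened; door 1 gets probability (1 − 2/5)/2 = 3/10; weight (1/4)·(3/10) = 3/40.
If it is behind door 3 (prior 1/4): door 4 is available but not opened, probability 3/5; weight (1/4)·(3/5) = 3/20.
If it is behind door 4 (prior 1/4): door 4 holds the prize so is unavailable; the host chooses uniformly among the 2 others, probability 1/2; weight (1/4)·(1/2) = 1/8.
The weights sum to 7/20.
So P(the car behind door 2 | the host opened door 1) = (3/40) / (7/20) = 3/14.

3/14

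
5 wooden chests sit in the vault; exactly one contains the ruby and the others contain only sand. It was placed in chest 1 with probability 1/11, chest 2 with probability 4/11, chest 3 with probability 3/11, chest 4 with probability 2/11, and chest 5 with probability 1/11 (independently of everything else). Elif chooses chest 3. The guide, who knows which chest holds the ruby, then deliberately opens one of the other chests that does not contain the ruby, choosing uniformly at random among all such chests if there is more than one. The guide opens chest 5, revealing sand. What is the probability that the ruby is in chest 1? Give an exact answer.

4/37

Apply Bayes' rule, conditioning on where the ruby actually is.
If it is in chest 1 (prior 1/11): the guide has 3 equally likely choices, so probability 1/3; weight (1/11)·(1/3) = 1/33.
If it is in chest 2 (prior 4/11): the guide has 3 equally likely choices, so probability 1/3; weight (4/11)·(1/3) = 4/33.
If it is in chest 3 (prior 3/11): the guide has 4 equally likely choices, so probability 1/4; weight (3/11)·(1/4) = 3/44.
If it is in chest 4 (prior 2/11): the guide has 3 equally likely choices, so probability 1/3; weight (2/11)·(1/3) = 2/33.
If it is in chest 5 (prior 1/11): the guide opened chest 5, so this case is ruled out; weight (1/11)·0 = 0.
The weights sum to 37/132.
So P(the ruby in chest 1 | the guide opened chest 5) = (1/33) / (37/132) = 4/37.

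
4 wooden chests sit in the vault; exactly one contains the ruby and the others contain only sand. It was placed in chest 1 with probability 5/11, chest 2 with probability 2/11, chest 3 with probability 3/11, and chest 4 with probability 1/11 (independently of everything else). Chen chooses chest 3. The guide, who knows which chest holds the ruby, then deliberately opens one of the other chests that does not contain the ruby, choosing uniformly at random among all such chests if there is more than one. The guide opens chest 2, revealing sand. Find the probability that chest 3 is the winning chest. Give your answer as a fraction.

Condition on the true location of the ruby.
If it is in chest 1 (prior 5/11): the guide has 2 equally likely choices, so probability 1/2; weight (5/11)·(1/2) = 5/22.
If it is in chest 2 (prior 2/11): the guide opened chest 2, so this case is ruled out; weight (2/11)·0 = 0.
If it is in chest 3 (prior 3/11): the guide has 3 equally likely choices, so probability 1/3; weight (3/11)·(1/3) = 1/11.
If it is in chest 4 (prior 1/11): the guide has 2 equally likely choices, so probability 1/2; weight (1/11)·(1/2) = 1/22.
The weights sum to 4/11.
So P(the ruby in chest 3 | the guide opened chest 2) = (1/11) / (4/11) = 1/4.

1/4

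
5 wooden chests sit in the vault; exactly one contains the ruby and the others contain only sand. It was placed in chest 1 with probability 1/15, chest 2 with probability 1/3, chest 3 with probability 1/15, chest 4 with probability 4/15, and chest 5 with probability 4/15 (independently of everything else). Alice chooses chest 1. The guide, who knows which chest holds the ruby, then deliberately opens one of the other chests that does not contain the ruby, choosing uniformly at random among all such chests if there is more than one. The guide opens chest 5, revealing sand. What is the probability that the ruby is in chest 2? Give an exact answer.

Consider each possible location of the ruby in turn.
If it is in chest 1 (prior 1/15): the guide has 4 equally likely choices, so probability 1/4; weight (1/15)·(1/4) = 1/60.
If it is in chest 2 (prior 1/3): the guide has 3 equally likely choices, so probability 1/3; weight (1/3)·(1/3) = 1/9.
If it is in chest 3 (prior 1/15): the guide has 3 equally likely choices, so probability 1/3; weight (1/15)·(1/3) = 1/45.
If it is in chest 4 (prior 4/15): the guide has 3 equally likely choices, so probability 1/3; weight (4/15)·(1/3) = 4/45.
If it is in chest 5 (prior 4/15): the guide opened chest 5, so this case is ruled out; weight (4/15)·0 = 0.
The weights sum to 43/180.
So P(the ruby in chest 2 | the guide opened chest 5) = (1/9) / (43/180) = 20/43.

20/43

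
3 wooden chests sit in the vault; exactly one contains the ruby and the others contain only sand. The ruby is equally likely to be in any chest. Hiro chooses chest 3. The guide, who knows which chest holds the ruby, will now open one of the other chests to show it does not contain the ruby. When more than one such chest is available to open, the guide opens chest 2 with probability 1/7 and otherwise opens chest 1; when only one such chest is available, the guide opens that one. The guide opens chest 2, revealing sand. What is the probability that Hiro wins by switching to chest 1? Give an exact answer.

7/8

Consider each possible location of the ruby in turn.
If it is in chest 1 (prior 1/3): only chest 2 is available, probability 1; weight (1/3)·1 = 1/3.
If it is in chest 2 (prior 1/3): the guide opened chest 2, so this case is ruled out; weight (1/3)·0 = 0.
If it is in chest 3 (prior 1/3): chest 2 is available, opened with probability 1/7; weight (1/3)·(1/7) = 1/21.
The weights sum to 8/21.
So P(the ruby in chest 1 | the guide opened chest 2) = (1/3) / (8/21) = 7/8.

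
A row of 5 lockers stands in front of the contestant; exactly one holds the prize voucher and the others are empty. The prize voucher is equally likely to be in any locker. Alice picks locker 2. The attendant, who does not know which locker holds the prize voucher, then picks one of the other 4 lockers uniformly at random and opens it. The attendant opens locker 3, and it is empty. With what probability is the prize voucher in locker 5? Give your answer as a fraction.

Apply Bayes' rule, conditioning on where the prize voucher actually is.
If it is in any of lockers 1, 2, 4, and 5 (prior 1/5 each): the attendant picks locker 3 with probability 1/4 regardless, and it is not the prize; weight (1/5)·(1/4) = 1/20 each.
If it is in locker 3 (prior 1/5): the attendant opened locker 3, so this case is ruled out; weight (1/5)·0 = 0.
The weights sum to 1/5.
So P(the prize voucher in locker 5 | the attendant opened locker 3) = (1/20) / (1/5) = 1/4.

1/4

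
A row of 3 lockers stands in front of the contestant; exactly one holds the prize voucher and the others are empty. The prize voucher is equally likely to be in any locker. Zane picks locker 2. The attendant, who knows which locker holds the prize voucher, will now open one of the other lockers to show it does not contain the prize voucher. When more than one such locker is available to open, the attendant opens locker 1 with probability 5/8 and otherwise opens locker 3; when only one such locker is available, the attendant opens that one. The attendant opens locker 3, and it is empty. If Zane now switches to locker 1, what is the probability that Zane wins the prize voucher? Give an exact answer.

8/11

Condition on the true location of the prize voucher.
If it is in locker 1 (prior 1/3): only locker 3 is available, probability 1; weight (1/3)·1 = 1/3.
If it is in locker 2 (prior 1/3): locker 1 is available but not opened, probability 3/8; weight (1/3)·(3/8) = 1/8.
If it is in locker 3 (prior 1/3): the attendant opened locker 3, so this case is ruled out; weight (1/3)·0 = 0.
The weights sum to 11/24.
So P(the prize voucher in locker 1 | the attendant opened locker 3) = (1/3) / (11/24) = 8/11.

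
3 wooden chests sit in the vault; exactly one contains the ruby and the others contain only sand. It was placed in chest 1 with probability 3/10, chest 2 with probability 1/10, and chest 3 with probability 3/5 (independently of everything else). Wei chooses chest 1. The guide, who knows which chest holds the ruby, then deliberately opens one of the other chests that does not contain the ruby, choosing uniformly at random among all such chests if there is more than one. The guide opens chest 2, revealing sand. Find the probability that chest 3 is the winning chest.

4/5

Condition on the true location of the ruby.
If it is in chest 1 (prior 3/10): the guide has 2 equally likely choices, so probability 1/2; weight (3/10)·(1/2) = 3/20.
If it is in chest 2 (prior 1/10): the guide opened chest 2, so this case is ruled out; weight (1/10)·0 = 0.
If it is in chest 3 (prior 3/5): the guide has no choice, probability 1; weight (3/5)·1 = 3/5.
The weights sum to 3/4.
So P(the ruby in chest 3 | the guide opened chest 2) = (3/5) / (3/4) = 4/5.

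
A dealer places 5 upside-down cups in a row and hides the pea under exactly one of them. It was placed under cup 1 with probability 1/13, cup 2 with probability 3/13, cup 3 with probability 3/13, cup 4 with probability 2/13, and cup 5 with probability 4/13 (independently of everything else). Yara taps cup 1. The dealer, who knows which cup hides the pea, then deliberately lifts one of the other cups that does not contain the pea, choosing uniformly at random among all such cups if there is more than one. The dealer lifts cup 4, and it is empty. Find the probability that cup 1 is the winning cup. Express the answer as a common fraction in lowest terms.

3/43

Consider each possible location of the pea in turn.
If it is under cup 1 (prior 1/13): the dealer has 4 equally likely choices, so probability 1/4; weight (1/13)·(1/4) = 1/52.
If it is under either of cups 2 and 3 (prior 3/13 each): the dealer has 3 equally likely choices, so probability 1/3; weight (3/13)·(1/3) = 1/13 each.
If it is under cup 4 (prior 2/13): the dealer opened cup 4, so this case is ruled out; weight (2/13)·0 = 0.
If it is under cup 5 (prior 4/13): the dealer has 3 equally likely choices, so probability 1/3; weight (4/13)·(1/3) = 4/39.
The weights sum to 43/156.
So P(the pea under cup 1 | the dealer opened cup 4) = (1/52) / (43/156) = 3/43.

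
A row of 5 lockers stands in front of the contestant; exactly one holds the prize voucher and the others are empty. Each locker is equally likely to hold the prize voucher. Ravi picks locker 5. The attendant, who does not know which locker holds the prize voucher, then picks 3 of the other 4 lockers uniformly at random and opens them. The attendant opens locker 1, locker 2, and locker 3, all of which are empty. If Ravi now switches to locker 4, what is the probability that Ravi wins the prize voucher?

Because the attendant chose which lockers to open without knowing where the prize voucher is, the choice is independent of the prize location. Learning that none of the 3 opened lockers holds the prize voucher simply rules out those 3 locations and leaves the remaining 2 lockers still equally likely by symmetry.
So P(the prize voucher in locker 4) = 1/2.

1/2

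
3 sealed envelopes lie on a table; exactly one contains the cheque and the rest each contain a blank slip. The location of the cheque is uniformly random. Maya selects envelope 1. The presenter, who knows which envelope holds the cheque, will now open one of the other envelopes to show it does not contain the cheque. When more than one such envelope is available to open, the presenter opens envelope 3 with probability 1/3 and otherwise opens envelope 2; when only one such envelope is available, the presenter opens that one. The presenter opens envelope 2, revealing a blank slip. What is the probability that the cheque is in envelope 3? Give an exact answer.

3/5

Apply Bayes' rule, conditioning on where the cheque actually is.
If it is in envelope 1 (prior 1/3): envelope 3 is available but not opened, probability 2/3; weight (1/3)·(2/3) = 2/9.
If it is in envelope 2 (prior 1/3): the presenter opened envelope 2, so this case is ruled out; weight (1/3)·0 = 0.
If it is in envelope 3 (prior 1/3): only envelope 2 is available, probability 1; weight (1/3)·1 = 1/3.
The weights sum to 5/9.
So P(the cheque in envelope 3 | the presenter opened envelope 2) = (1/3) / (5/9) = 3/5.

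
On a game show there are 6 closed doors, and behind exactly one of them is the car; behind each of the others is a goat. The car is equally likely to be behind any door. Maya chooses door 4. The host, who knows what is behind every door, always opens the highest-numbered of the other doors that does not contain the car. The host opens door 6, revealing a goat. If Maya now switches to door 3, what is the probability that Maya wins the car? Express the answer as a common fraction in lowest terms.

1/5

Condition on the true location of the car.
If it is behind any of doors 1, 2, 3, 4, and 5 (prior 1/6 each): door 6 is the highest-numbered option available, probability 1; weight (1/6)·1 = 1/6 each.
If it is behind door 6 (prior 1/6): the host opened door 6, so this case is ruled out; weight (1/6)·0 = 0.
The weights sum to 5/6.
So P(the car behind door 3 | the host opened door 6) = (1/6) / (5/6) = 1/5.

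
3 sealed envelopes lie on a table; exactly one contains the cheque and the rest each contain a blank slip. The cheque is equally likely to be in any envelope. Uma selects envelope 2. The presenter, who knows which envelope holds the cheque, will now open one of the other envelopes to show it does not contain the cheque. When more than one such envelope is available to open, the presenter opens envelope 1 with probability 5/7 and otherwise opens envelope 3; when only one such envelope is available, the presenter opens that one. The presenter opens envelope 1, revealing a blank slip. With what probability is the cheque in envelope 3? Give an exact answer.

Condition on the true location of the cheque.
If it is in envelope 1 (prior 1/3): the presenter opened envelope 1, so this case is ruled out; weight (1/3)·0 = 0.
If it is in envelope 2 (prior 1/3): envelope 1 is available, opened with probability 5/7; weight (1/3)·(5/7) = 5/21.
If it is in envelope 3 (prior 1/3): only envelope 1 is available, probability 1; weight (1/3)·1 = 1/3.
The weights sum to 4/7.
So P(the cheque in envelope 3 | the presenter opened envelope 1) = (1/3) / (4/7) = 7/12.

7/12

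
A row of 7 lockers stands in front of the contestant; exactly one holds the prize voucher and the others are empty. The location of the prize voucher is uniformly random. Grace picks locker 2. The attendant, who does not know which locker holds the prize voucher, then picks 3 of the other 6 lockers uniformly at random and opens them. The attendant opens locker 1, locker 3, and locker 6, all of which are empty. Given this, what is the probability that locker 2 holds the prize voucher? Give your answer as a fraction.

Apply Bayes' rule, conditioning on where the prize voucher actually is.
If it is in any of lockers 1, 3, and 6 (prior 1/7 each): that locker was opened and seen not to hold the prize — ruled out; weight (1/7)·0 = 0 each.
If it is in any of lockers 2, 4, 5, and 7 (prior 1/7 each): the attendant picks exactly this set with probability 1/20 regardless, and none is the prize; weight (1/7)·(1/20) = 1/140 each.
The weights sum to 1/35.
So P(the prize voucher in locker 2 | the attendant opened locker 1, locker 3, and locker 6) = (1/140) / (1/35) = 1/4.

1/4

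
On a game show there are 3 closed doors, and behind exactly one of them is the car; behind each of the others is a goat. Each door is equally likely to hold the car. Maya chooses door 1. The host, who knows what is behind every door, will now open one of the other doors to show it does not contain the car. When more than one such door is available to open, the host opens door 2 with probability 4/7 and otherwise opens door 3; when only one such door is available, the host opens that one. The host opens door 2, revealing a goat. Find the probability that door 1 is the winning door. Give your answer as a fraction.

4/11

Consider each possible location of the car in turn.
If it is behind door 1 (prior 1/3): door 2 is available, opened with probability 4/7; weight (1/3)·(4/7) = 4/21.
If it is behind door 2 (prior 1/3): the host opened door 2, so this case is ruled out; weight (1/3)·0 = 0.
If it is behind door 3 (prior 1/3): only door 2 is available, probability 1; weight (1/3)·1 = 1/3.
The weights sum to 11/21.
So P(the car behind door 1 | the host opened door 2) = (4/21) / (11/21) = 4/11.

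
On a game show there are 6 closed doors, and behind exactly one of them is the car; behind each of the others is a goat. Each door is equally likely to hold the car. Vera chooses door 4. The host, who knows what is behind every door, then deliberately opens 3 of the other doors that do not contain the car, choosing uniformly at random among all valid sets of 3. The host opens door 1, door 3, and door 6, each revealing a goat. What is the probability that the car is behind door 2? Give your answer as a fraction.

Consider each possible location of the car in turn.
If it is behind any of doors 1, 3, and 6 (prior 1/6 each): that door was opened and seen not to hold the prize — ruled out; weight (1/6)·0 = 0 each.
If it is behind either of doors 2 and 5 (prior 1/6 each): the host has 4 equally likely choices, so probability 1/4; weight (1/6)·(1/4) = 1/24 each.
If it is behind door 4 (prior 1/6): the host has 10 equally likely choices, so probability 1/10; weight (1/6)·(1/10) = 1/60.
The weights sum to 1/10.
So P(the car behind door 2 | the host opened door 1, door 3, and door 6) = (1/24) / (1/10) = 5/12.

5/12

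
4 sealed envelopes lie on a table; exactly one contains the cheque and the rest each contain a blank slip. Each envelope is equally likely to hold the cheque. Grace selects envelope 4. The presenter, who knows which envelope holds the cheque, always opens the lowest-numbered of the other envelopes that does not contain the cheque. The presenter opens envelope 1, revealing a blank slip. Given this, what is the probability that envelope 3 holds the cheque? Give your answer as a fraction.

Apply Bayes' rule, conditioning on where the cheque actually is.
If it is in envelope 1 (prior 1/4): the presenter opened envelope 1, so this case is ruled out; weight (1/4)·0 = 0.
If it is in any of envelopes 2, 3, and 4 (prior 1/4 each): envelope 1 is the lowest-numbered option available, probability 1; weight (1/4)·1 = 1/4 each.
The weights sum to 3/4.
So P(the cheque in envelope 3 | the presenter opened envelope 1) = (1/4) / (3/4) = 1/3.

1/3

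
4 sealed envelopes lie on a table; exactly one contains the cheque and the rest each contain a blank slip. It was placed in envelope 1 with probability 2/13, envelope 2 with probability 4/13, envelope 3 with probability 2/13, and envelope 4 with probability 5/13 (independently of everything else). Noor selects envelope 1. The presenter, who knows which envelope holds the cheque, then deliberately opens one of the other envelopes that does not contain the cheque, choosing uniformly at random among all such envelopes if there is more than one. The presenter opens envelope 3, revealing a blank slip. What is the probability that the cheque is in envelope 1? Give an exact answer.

Condition on the true location of the cheque.
If it is in envelope 1 (prior 2/13): the presenter has 3 equally likely choices, so probability 1/3; weight (2/13)·(1/3) = 2/39.
If it is in envelope 2 (prior 4/13): the presenter has 2 equally likely choices, so probability 1/2; weight (4/13)·(1/2) = 2/13.
If it is in envelope 3 (prior 2/13): the presenter opened envelope 3, so this case is ruled out; weight (2/13)·0 = 0.
If it is in envelope 4 (prior 5/13): the presenter has 2 equally likely choices, so probability 1/2; weight (5/13)·(1/2) = 5/26.
The weights sum to 31/78.
So P(the cheque in envelope 1 | the presenter opened envelope 3) = (2/39) / (31/78) = 4/31.

4/31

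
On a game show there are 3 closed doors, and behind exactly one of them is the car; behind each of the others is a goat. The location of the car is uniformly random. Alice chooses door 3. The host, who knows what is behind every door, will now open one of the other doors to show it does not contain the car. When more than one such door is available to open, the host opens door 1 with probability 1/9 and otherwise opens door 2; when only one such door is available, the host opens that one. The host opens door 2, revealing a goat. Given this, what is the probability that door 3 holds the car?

Consider each possible location of the car in turn.
If it is behind door 1 (prior 1/3): only door 2 is available, probability 1; weight (1/3)·1 = 1/3.
If it is behind door 2 (prior 1/3): the host opened door 2, so this case is ruled out; weight (1/3)·0 = 0.
If it is behind door 3 (prior 1/3): door 1 is available but not opened, probability 8/9; weight (1/3)·(8/9) = 8/27.
The weights sum to 17/27.
So P(the car behind door 3 | the host opened door 2) = (8/27) / (17/27) = 8/17.

8/17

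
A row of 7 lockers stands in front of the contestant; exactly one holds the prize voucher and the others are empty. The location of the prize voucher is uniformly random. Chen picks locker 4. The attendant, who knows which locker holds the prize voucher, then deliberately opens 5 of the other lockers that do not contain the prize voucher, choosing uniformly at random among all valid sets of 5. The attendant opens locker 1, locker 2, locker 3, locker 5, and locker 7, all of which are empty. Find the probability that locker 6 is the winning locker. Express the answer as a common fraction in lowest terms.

Condition on the true location of the prize voucher.
If it is in any of lockers 1, 2, 3, 5, and 7 (prior 1/7 each): that locker was opened and seen not to hold the prize — ruled out; weight (1/7)·0 = 0 each.
If it is in locker 4 (prior 1/7): the attendant has 6 equally likely choices, so probability 1/6; weight (1/7)·(1/6) = 1/42.
If it is in locker 6 (prior 1/7): the attendant has no choice, probability 1; weight (1/7)·1 = 1/7.
The weights sum to 1/6.
So P(the prize voucher in locker 6 | the attendant opened locker 1, locker 2, locker 3, locker 5, and locker 7) = (1/7) / (1/6) = 6/7.

6/7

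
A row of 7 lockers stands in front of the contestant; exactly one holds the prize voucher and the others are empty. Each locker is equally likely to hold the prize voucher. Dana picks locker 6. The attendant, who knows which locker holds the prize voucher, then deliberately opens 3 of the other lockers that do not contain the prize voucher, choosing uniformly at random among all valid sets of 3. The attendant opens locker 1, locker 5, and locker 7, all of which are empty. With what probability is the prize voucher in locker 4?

2/7

Consider each possible location of the prize voucher in turn.
If it is in any of lockers 1, 5, and 7 (prior 1/7 each): that locker was opened and seen not to hold the prize — ruled out; weight (1/7)·0 = 0 each.
If it is in any of lockers 2, 3, and 4 (prior 1/7 each): the attendant has 10 equally likely choices, so probability 1/10; weight (1/7)·(1/10) = 1/70 each.
If it is in locker 6 (prior 1/7): the attendant has 20 equally likely choices, so probability 1/20; weight (1/7)·(1/20) = 1/140.
The weights sum to 1/20.
So P(the prize voucher in locker 4 | the attendant opened locker 1, locker 5, and locker 7) = (1/70) / (1/20) = 2/7.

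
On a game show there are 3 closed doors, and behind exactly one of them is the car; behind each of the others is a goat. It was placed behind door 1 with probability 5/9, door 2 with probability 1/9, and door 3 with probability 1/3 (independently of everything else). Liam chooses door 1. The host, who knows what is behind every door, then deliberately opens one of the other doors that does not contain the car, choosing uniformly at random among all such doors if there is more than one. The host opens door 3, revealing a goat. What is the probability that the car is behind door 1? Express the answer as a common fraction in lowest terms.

5/7

Condition on the true location of the car.
If it is behind door 1 (prior 5/9): the host has 2 equally likely choices, so probability 1/2; weight (5/9)·(1/2) = 5/18.
If it is behind door 2 (prior 1/9): the host has no choice, probability 1; weight (1/9)·1 = 1/9.
If it is behind door 3 (prior 1/3): the host opened door 3, so this case is ruled out; weight (1/3)·0 = 0.
The weights sum to 7/18.
So P(the car behind door 1 | the host opened door 3) = (5/18) / (7/18) = 5/7.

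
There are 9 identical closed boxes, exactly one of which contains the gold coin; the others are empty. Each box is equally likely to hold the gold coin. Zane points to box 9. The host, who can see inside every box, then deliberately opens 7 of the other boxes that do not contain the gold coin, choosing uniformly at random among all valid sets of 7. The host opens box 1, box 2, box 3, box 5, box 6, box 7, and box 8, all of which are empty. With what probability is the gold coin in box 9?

Condition on the true location of the gold coin.
If it is in any of boxes 1, 2, 3, 5, 6, 7, and 8 (prior 1/9 each): that box was opened and seen not to hold the prize — ruled out; weight (1/9)·0 = 0 each.
If it is in box 4 (prior 1/9): the host has no choice, probability 1; weight (1/9)·1 = 1/9.
If it is in box 9 (prior 1/9): the host has 8 equally likely choices, so probability 1/8; weight (1/9)·(1/8) = 1/72.
The weights sum to 1/8.
So P(the gold coin in box 9 | the host opened box 1, box 2, box 3, box 5, box 6, box 7, and box 8) = (1/72) / (1/8) = 1/9.

1/9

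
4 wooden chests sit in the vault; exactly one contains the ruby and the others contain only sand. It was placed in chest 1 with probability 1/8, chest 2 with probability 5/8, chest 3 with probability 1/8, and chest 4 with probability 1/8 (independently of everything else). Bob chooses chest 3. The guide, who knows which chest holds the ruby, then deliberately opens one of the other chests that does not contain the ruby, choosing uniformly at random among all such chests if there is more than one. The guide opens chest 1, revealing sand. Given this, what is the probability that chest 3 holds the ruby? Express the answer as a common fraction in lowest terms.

1/10

Apply Bayes' rule, conditioning on where the ruby actually is.
If it is in chest 1 (prior 1/8): the guide opened chest 1, so this case is ruled out; weight (1/8)·0 = 0.
If it is in chest 2 (prior 5/8): the guide has 2 equally likely choices, so probability 1/2; weight (5/8)·(1/2) = 5/16.
If it is in chest 3 (prior 1/8): the guide has 3 equally likely choices, so probability 1/3; weight (1/8)·(1/3) = 1/24.
If it is in chest 4 (prior 1/8): the guide has 2 equally likely choices, so probability 1/2; weight (1/8)·(1/2) = 1/16.
The weights sum to 5/12.
So P(the ruby in chest 3 | the guide opened chest 1) = (1/24) / (5/12) = 1/10.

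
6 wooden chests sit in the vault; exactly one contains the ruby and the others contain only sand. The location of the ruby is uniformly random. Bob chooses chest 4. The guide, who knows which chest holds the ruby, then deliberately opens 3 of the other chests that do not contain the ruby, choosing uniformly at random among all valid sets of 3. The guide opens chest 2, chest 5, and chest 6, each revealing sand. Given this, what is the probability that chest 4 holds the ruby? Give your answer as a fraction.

Apply Bayes' rule, conditioning on where the ruby actually is.
If it is in either of chests 1 and 3 (prior 1/6 each): the guide has 4 equally likely choices, so probability 1/4; weight (1/6)·(1/4) = 1/24 each.
If it is in any of chests 2, 5, and 6 (prior 1/6 each): that chest was opened and seen not to hold the prize — ruled out; weight (1/6)·0 = 0 each.
If it is in chest 4 (prior 1/6): the guide has 10 equally likely choices, so probability 1/10; weight (1/6)·(1/10) = 1/60.
The weights sum to 1/10.
So P(the ruby in chest 4 | the guide opened chest 2, chest 5, and chest 6) = (1/60) / (1/10) = 1/6.

1/6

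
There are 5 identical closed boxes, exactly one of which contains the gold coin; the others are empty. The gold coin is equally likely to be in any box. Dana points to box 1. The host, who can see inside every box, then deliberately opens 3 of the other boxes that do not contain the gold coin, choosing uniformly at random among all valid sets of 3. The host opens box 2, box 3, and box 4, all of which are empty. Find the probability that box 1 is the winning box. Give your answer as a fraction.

Consider each possible location of the gold coin in turn.
If it is in box 1 (prior 1/5): the host has 4 equally likely choices, so probability 1/4; weight (1/5)·(1/4) = 1/20.
If it is in any of boxes 2, 3, and 4 (prior 1/5 each): that box was opened and seen not to hold the prize — ruled out; weight (1/5)·0 = 0 each.
If it is in box 5 (prior 1/5): the host has no choice, probability 1; weight (1/5)·1 = 1/5.
The weights sum to 1/4.
So P(the gold coin in box 1 | the host opened box 2, box 3, and box 4) = (1/20) / (1/4) = 1/5.

1/5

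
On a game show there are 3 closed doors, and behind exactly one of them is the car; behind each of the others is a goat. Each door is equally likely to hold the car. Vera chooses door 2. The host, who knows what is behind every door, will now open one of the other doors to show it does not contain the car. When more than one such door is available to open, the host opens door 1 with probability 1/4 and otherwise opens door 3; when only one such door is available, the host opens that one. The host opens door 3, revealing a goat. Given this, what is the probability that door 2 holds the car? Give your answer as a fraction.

3/7

Consider each possible location of the car in turn.
If it is behind door 1 (prior 1/3): only door 3 is available, probability 1; weight (1/3)·1 = 1/3.
If it is behind door 2 (prior 1/3): door 1 is available but not opened, probability 3/4; weight (1/3)·(3/4) = 1/4.
If it is behind door 3 (prior 1/3): the host opened door 3, so this case is ruled out; weight (1/3)·0 = 0.
The weights sum to 7/12.
So P(the car behind door 2 | the host opened door 3) = (1/4) / (7/12) = 3/7.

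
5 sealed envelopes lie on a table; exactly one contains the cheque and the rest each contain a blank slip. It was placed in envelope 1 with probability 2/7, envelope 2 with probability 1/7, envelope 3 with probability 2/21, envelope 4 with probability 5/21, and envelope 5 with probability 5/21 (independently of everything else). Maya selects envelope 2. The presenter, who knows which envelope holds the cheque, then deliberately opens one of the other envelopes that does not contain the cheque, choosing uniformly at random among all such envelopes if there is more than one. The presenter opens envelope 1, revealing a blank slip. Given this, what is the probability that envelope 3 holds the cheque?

Apply Bayes' rule, conditioning on where the cheque actually is.
If it is in envelope 1 (prior 2/7): the presenter opened envelope 1, so this case is ruled out; weight (2/7)·0 = 0.
If it is in envelope 2 (prior 1/7): the presenter has 4 equally likely choices, so probability 1/4; weight (1/7)·(1/4) = 1/28.
If it is in envelope 3 (prior 2/21): the presenter has 3 equally likely choices, so probability 1/3; weight (2/21)·(1/3) = 2/63.
If it is in either of envelopes 4 and 5 (prior 5/21 each): the presenter has 3 equally likely choices, so probability 1/3; weight (5/21)·(1/3) = 5/63 each.
The weights sum to 19/84.
So P(the cheque in envelope 3 | the presenter opened envelope 1) = (2/63) / (19/84) = 8/57.

8/57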